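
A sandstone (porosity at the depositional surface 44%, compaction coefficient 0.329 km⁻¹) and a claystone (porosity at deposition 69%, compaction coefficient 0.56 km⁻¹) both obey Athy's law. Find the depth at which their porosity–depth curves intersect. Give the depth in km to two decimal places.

1.95 km

Set n₀ₐ e^(−kₐd) = n₀ᵦ e^(−kᵦd) ⇒ ln(n₀ₐ/n₀ᵦ) = (kₐ − kᵦ)·d
d = ln(0.44/0.69) / (0.329 − 0.56) = -0.4499 / -0.231 = 1.948 km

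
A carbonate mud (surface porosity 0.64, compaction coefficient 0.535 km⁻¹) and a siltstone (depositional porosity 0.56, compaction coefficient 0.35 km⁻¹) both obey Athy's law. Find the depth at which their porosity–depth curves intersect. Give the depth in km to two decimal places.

0.72 km

Set n₀ₐ e^(−βₐd) = n₀ᵦ e^(−βᵦd) ⇒ ln(n₀ₐ/n₀ᵦ) = (βₐ − βᵦ)·d
d = ln(0.64/0.56) / (0.535 − 0.35) = 0.1335 / 0.185 = 0.722 km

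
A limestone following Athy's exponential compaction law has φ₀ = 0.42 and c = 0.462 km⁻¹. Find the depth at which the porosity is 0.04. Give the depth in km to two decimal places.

Invert Athy's law: z = ln(φ₀/φ) / c
z = ln(0.42/0.04) / 0.462 = ln(10.5) / 0.462 = 2.3514 / 0.462 = 5.090 km

5.09 km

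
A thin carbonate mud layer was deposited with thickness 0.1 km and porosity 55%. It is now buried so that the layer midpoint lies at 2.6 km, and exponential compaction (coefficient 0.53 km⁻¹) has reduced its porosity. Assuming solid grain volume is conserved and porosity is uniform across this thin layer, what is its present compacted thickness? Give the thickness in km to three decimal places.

Porosity at 2.6 km: φ = 0.55·exp(−0.53×2.6) = 0.1386
Solid-volume conservation: h(1−φ) = h₀(1−φ₀) ⇒ h = h₀·(1−φ₀)/(1−φ)
h = 0.1 × (1 − 0.55)/(1 − 0.1386) = 0.1 × 0.5224 = 0.0522 km

0.052 km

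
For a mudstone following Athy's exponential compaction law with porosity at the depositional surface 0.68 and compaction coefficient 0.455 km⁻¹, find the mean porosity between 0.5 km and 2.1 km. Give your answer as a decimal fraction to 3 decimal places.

⟨φ⟩ = (1/(z₂−z₁)) ∫ φ₀ e^(−kz) dz = φ₀·(e^(−k·z₁) − e^(−k·z₂)) / (k·(z₂−z₁))
e^(−0.455×0.5) = 0.7965; e^(−0.455×2.1) = 0.3846
⟨φ⟩ = 0.68 × (0.7965 − 0.3846) / (0.455 × 1.6) = 0.68 × 0.5658 = 0.3847

0.385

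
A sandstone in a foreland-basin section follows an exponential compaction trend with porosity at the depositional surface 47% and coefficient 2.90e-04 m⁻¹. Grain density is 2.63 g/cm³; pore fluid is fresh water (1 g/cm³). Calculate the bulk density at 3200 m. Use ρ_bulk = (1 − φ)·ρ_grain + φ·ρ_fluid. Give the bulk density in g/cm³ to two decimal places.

2.33 g/cm³

Working in km (1 km = 1000 m; k in km⁻¹ = k in m⁻¹ × 1000):
Porosity at depth: phi = 0.47·exp(−0.29×3.2) = 0.47×0.3953 = 0.1858
Bulk density: ρ_b = (1−phi)ρ_g + phi·ρ_f = 0.8142×2.63 + 0.1858×1
       = 2.141 + 0.186 = 2.327 g/cm³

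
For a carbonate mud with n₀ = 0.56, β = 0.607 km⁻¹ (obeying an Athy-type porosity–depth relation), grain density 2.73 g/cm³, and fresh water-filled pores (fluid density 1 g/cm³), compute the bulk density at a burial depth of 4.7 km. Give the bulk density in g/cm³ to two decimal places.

Porosity at depth: n = 0.56·exp(−0.607×4.7) = 0.56×0.0577 = 0.0323
Bulk density: ρ_b = (1−n)ρ_g + n·ρ_f = 0.9677×2.73 + 0.0323×1
       = 2.642 + 0.032 = 2.674 g/cm³

2.67 g/cm³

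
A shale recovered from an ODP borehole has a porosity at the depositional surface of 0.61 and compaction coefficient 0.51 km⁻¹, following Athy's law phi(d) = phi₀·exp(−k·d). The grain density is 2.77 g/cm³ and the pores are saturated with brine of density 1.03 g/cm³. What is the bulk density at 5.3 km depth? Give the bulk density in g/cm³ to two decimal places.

Porosity at depth: phi = 0.61·exp(−0.51×5.3) = 0.61×0.0670 = 0.0409
Bulk density: ρ_b = (1−phi)ρ_g + phi·ρ_f = 0.9591×2.77 + 0.0409×1.03
       = 2.657 + 0.042 = 2.699 g/cm³

2.70 g/cm³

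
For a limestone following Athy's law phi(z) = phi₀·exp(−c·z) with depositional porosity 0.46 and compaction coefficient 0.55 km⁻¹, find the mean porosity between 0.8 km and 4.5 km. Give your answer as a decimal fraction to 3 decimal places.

⟨phi⟩ = (1/(z₂−z₁)) ∫ phi₀ e^(−cz) dz = phi₀·(e^(−c·z₁) − e^(−c·z₂)) / (c·(z₂−z₁))
e^(−0.55×0.8) = 0.6440; e^(−0.55×4.5) = 0.0842
⟨phi⟩ = 0.46 × (0.6440 − 0.0842) / (0.55 × 3.7) = 0.46 × 0.2751 = 0.1266

0.127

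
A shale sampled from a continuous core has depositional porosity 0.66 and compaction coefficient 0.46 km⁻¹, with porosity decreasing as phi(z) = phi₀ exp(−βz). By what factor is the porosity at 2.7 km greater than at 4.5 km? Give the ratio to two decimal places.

2.29

phi(z₁)/phi(z₂) = e^(−β·z₁)/e^(−β·z₂) = e^{β(z₂−z₁)}
= exp(0.46 × 1.8) = exp(0.828) = 2.2887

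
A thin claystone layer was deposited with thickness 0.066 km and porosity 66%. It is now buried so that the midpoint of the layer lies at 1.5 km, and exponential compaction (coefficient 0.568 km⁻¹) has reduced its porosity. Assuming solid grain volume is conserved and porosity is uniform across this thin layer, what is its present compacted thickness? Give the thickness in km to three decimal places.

0.031 km

Porosity at 1.5 km: n = 0.66·exp(−0.568×1.5) = 0.2815
Solid-volume conservation: h(1−n) = h₀(1−n₀) ⇒ h = h₀·(1−n₀)/(1−n)
h = 0.066 × (1 − 0.66)/(1 − 0.2815) = 0.066 × 0.4732 = 0.0312 km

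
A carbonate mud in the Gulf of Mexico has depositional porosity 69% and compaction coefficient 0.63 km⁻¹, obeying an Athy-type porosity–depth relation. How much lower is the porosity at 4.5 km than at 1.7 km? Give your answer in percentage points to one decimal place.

n(1.7) = 0.69·e^(−0.63×1.7) = 0.2364
n(4.5) = 0.69·e^(−0.63×4.5) = 0.0405
Δn = 0.2364 − 0.0405 = 0.1959

19.6 percentage points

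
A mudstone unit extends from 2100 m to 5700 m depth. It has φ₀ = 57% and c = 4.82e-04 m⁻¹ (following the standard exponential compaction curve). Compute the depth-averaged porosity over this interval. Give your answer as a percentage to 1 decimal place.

Working in km (1 km = 1000 m; c in km⁻¹ = c in m⁻¹ × 1000):
⟨φ⟩ = (1/(Z₂−Z₁)) ∫ φ₀ e^(−cZ) dZ = φ₀·(e^(−c·Z₁) − e^(−c·Z₂)) / (c·(Z₂−Z₁))
e^(−0.482×2.1) = 0.3634; e^(−0.482×5.7) = 0.0641
⟨φ⟩ = 0.57 × (0.3634 − 0.0641) / (0.482 × 3.6) = 0.57 × 0.1725 = 0.0983

9.8%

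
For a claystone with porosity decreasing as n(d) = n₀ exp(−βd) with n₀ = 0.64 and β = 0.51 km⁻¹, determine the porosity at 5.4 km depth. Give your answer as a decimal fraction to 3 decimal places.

0.041

n = n₀·exp(−β·d) = 0.64 × exp(−0.51 × 5.4) = 0.64 × exp(−2.754)
  = 0.64 × 0.0637 = 0.0408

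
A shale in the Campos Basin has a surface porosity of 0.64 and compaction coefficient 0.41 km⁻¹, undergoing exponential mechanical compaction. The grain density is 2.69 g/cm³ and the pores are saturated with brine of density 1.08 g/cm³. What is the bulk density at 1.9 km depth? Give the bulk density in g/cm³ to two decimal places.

Porosity at depth: n = 0.64·exp(−0.41×1.9) = 0.64×0.4589 = 0.2937
Bulk density: ρ_b = (1−n)ρ_g + n·ρ_f = 0.7063×2.69 + 0.2937×1.08
       = 1.900 + 0.317 = 2.217 g/cm³

2.22 g/cm³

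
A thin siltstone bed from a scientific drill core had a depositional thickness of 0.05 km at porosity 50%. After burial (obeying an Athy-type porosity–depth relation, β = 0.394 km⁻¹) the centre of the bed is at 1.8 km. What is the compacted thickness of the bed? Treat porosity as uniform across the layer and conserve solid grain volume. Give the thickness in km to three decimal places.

0.033 km

Porosity at 1.8 km: phi = 0.5·exp(−0.394×1.8) = 0.2460
Solid-volume conservation: h(1−phi) = h₀(1−phi₀) ⇒ h = h₀·(1−phi₀)/(1−phi)
h = 0.05 × (1 − 0.5)/(1 − 0.2460) = 0.05 × 0.6631 = 0.0332 km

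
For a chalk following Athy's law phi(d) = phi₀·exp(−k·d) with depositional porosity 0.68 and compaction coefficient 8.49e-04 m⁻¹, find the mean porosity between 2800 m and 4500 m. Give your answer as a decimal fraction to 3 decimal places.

Working in km (1 km = 1000 m; k in km⁻¹ = k in m⁻¹ × 1000):
⟨phi⟩ = (1/(d₂−d₁)) ∫ phi₀ e^(−kd) dd = phi₀·(e^(−k·d₁) − e^(−k·d₂)) / (k·(d₂−d₁))
e^(−0.849×2.8) = 0.0928; e^(−0.849×4.5) = 0.0219
⟨phi⟩ = 0.68 × (0.0928 − 0.0219) / (0.849 × 1.7) = 0.68 × 0.0491 = 0.0334

0.033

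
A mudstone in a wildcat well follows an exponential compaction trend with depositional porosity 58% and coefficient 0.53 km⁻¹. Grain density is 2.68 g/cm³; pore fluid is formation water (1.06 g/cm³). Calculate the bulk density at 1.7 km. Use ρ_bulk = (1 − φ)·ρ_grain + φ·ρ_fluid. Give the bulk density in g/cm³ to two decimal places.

Porosity at depth: φ = 0.58·exp(−0.53×1.7) = 0.58×0.4062 = 0.2356
Bulk density: ρ_b = (1−φ)ρ_g + φ·ρ_f = 0.7644×2.68 + 0.2356×1.06
       = 2.049 + 0.250 = 2.298 g/cm³

2.30 g/cm³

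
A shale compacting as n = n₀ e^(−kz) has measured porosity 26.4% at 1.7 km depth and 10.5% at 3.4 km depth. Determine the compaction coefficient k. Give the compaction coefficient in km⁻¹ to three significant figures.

Athy: n(z) = n₀ e^(−kz) ⇒ n₁/n₂ = e^{k(z₂−z₁)} ⇒ k = ln(n₁/n₂)/(z₂−z₁)
k = ln(0.264/0.105) / (3.4 − 1.7) = ln(2.514) / 1.7 = 0.9220 / 1.7 = 0.5423 km⁻¹

0.542 km⁻¹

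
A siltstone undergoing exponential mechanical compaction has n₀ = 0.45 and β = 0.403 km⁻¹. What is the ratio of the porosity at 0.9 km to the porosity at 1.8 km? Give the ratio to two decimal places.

n(z₁)/n(z₂) = e^(−β·z₁)/e^(−β·z₂) = e^{β(z₂−z₁)}
= exp(0.403 × 0.9) = exp(0.3627) = 1.4372

1.44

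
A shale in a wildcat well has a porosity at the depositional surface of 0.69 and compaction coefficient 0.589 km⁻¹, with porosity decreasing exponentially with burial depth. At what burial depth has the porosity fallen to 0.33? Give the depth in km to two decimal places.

1.25 km

Invert Athy's law: z = ln(n₀/n) / β
z = ln(0.69/0.33) / 0.589 = ln(2.091) / 0.589 = 0.7376 / 0.589 = 1.252 km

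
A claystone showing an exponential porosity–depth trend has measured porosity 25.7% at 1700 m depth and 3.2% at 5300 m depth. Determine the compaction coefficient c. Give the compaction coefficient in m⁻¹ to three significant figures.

Working in km (1 km = 1000 m; c in km⁻¹ = c in m⁻¹ × 1000):
Athy: phi(d) = phi₀ e^(−cd) ⇒ phi₁/phi₂ = e^{c(d₂−d₁)} ⇒ c = ln(phi₁/phi₂)/(d₂−d₁)
c = ln(0.257/0.032) / (5.3 − 1.7) = ln(8.031) / 3.6 = 2.0833 / 3.6 = 0.5787 km⁻¹

0.000579 m⁻¹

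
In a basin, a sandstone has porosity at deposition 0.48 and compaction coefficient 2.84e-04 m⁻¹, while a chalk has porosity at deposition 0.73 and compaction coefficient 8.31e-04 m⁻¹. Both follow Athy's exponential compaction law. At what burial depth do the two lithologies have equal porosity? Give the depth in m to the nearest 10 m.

Working in km (1 km = 1000 m; c in km⁻¹ = c in m⁻¹ × 1000):
Set phi₀ₐ e^(−cₐd) = phi₀ᵦ e^(−cᵦd) ⇒ ln(phi₀ₐ/phi₀ᵦ) = (cₐ − cᵦ)·d
d = ln(0.48/0.73) / (0.284 − 0.831) = -0.4193 / -0.547 = 0.766 km

770 m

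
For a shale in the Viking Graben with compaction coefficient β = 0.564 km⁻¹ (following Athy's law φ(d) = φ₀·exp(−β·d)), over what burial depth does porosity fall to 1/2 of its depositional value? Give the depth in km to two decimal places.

1.23 km

φ/φ₀ = 1/2 ⇒ exp(−β·d) = 1/2 ⇒ d = ln(2) / β
d = 0.6931 / 0.564 = 1.229 km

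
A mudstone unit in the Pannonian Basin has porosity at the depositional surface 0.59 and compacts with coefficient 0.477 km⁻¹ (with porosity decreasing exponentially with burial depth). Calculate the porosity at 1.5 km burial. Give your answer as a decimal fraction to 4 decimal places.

phi = phi₀·exp(−c·z) = 0.59 × exp(−0.477 × 1.5) = 0.59 × exp(−0.7155)
  = 0.59 × 0.4889 = 0.2885

0.2885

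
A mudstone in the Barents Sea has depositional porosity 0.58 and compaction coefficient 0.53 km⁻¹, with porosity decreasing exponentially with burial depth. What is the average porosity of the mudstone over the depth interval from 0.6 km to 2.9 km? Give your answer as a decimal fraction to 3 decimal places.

0.244

⟨phi⟩ = (1/(Z₂−Z₁)) ∫ phi₀ e^(−kZ) dZ = phi₀·(e^(−k·Z₁) − e^(−k·Z₂)) / (k·(Z₂−Z₁))
e^(−0.53×0.6) = 0.7276; e^(−0.53×2.9) = 0.2150
⟨phi⟩ = 0.58 × (0.7276 − 0.2150) / (0.53 × 2.3) = 0.58 × 0.4205 = 0.2439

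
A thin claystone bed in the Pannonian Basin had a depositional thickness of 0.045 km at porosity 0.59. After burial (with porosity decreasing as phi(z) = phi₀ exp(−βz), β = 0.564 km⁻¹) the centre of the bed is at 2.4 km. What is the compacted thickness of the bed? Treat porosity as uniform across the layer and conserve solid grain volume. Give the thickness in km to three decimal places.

0.022 km

Porosity at 2.4 km: phi = 0.59·exp(−0.564×2.4) = 0.1524
Solid-volume conservation: h(1−phi) = h₀(1−phi₀) ⇒ h = h₀·(1−phi₀)/(1−phi)
h = 0.045 × (1 − 0.59)/(1 − 0.1524) = 0.045 × 0.4837 = 0.0218 km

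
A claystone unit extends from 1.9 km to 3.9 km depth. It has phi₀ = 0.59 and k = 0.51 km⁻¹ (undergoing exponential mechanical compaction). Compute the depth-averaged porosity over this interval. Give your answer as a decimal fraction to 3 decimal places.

0.140

⟨phi⟩ = (1/(Z₂−Z₁)) ∫ phi₀ e^(−kZ) dZ = phi₀·(e^(−k·Z₁) − e^(−k·Z₂)) / (k·(Z₂−Z₁))
e^(−0.51×1.9) = 0.3795; e^(−0.51×3.9) = 0.1368
⟨phi⟩ = 0.59 × (0.3795 − 0.1368) / (0.51 × 2) = 0.59 × 0.2379 = 0.1403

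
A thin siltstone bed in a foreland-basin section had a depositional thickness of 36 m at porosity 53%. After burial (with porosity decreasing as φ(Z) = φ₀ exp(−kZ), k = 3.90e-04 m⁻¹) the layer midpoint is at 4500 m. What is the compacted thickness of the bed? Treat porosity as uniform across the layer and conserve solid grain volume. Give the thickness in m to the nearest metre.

19 m

Working in km (1 km = 1000 m; k in km⁻¹ = k in m⁻¹ × 1000):
Porosity at 4.5 km: φ = 0.53·exp(−0.39×4.5) = 0.0916
Solid-volume conservation: h(1−φ) = h₀(1−φ₀) ⇒ h = h₀·(1−φ₀)/(1−φ)
h = 0.036 × (1 − 0.53)/(1 − 0.0916) = 0.036 × 0.5174 = 0.0186 km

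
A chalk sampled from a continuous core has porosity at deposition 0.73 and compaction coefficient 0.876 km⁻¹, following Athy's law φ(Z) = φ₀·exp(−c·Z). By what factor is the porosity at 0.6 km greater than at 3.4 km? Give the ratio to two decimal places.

φ(Z₁)/φ(Z₂) = e^(−c·Z₁)/e^(−c·Z₂) = e^{c(Z₂−Z₁)}
= exp(0.876 × 2.8) = exp(2.453) = 11.6208

11.62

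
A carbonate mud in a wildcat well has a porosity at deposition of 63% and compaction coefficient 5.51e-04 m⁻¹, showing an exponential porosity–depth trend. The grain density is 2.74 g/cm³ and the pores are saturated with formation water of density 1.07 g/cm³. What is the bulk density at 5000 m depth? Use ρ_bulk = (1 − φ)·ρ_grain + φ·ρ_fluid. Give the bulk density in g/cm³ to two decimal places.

2.67 g/cm³

Working in km (1 km = 1000 m; β in km⁻¹ = β in m⁻¹ × 1000):
Porosity at depth: n = 0.63·exp(−0.551×5) = 0.63×0.0636 = 0.0401
Bulk density: ρ_b = (1−n)ρ_g + n·ρ_f = 0.9599×2.74 + 0.0401×1.07
       = 2.630 + 0.043 = 2.673 g/cm³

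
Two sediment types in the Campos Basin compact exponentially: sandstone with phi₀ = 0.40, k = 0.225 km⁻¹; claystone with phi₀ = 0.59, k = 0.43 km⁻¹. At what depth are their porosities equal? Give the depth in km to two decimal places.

1.90 km

Set phi₀ₐ e^(−kₐZ) = phi₀ᵦ e^(−kᵦZ) ⇒ ln(phi₀ₐ/phi₀ᵦ) = (kₐ − kᵦ)·Z
Z = ln(0.4/0.59) / (0.225 − 0.43) = -0.3887 / -0.205 = 1.896 km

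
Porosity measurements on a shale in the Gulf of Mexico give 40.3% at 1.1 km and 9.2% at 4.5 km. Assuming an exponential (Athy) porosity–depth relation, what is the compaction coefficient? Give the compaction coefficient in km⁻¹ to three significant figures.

Athy: φ(Z) = φ₀ e^(−cZ) ⇒ φ₁/φ₂ = e^{c(Z₂−Z₁)} ⇒ c = ln(φ₁/φ₂)/(Z₂−Z₁)
c = ln(0.403/0.092) / (4.5 − 1.1) = ln(4.38) / 3.4 = 1.4771 / 3.4 = 0.4345 km⁻¹

0.434 km⁻¹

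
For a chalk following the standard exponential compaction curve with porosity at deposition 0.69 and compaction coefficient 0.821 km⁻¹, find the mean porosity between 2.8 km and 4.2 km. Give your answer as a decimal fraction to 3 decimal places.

0.041

⟨n⟩ = (1/(Z₂−Z₁)) ∫ n₀ e^(−βZ) dZ = n₀·(e^(−β·Z₁) − e^(−β·Z₂)) / (β·(Z₂−Z₁))
e^(−0.821×2.8) = 0.1004; e^(−0.821×4.2) = 0.0318
⟨n⟩ = 0.69 × (0.1004 − 0.0318) / (0.821 × 1.4) = 0.69 × 0.0597 = 0.0412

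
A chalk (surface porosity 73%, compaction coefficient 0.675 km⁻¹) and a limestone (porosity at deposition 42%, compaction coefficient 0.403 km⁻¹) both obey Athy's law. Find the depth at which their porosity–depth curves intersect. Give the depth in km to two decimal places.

Set phi₀ₐ e^(−cₐd) = phi₀ᵦ e^(−cᵦd) ⇒ ln(phi₀ₐ/phi₀ᵦ) = (cₐ − cᵦ)·d
d = ln(0.73/0.42) / (0.675 − 0.403) = 0.5528 / 0.272 = 2.032 km

2.03 km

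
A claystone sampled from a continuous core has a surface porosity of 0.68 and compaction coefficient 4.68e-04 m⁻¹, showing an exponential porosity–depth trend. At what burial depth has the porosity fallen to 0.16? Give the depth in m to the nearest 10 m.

3090 m

Working in km (1 km = 1000 m; k in km⁻¹ = k in m⁻¹ × 1000):
Invert Athy's law: Z = ln(n₀/n) / k
Z = ln(0.68/0.16) / 0.468 = ln(4.25) / 0.468 = 1.4469 / 0.468 = 3.092 km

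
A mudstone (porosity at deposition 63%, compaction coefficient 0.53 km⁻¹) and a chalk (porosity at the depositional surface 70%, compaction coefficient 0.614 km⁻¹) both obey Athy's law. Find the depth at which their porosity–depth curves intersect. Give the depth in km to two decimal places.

Set n₀ₐ e^(−cₐz) = n₀ᵦ e^(−cᵦz) ⇒ ln(n₀ₐ/n₀ᵦ) = (cₐ − cᵦ)·z
z = ln(0.63/0.7) / (0.53 − 0.614) = -0.1054 / -0.084 = 1.254 km

1.25 km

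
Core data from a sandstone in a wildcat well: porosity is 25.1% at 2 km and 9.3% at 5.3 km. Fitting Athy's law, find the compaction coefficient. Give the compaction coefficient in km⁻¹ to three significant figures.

Athy: phi(Z) = phi₀ e^(−cZ) ⇒ phi₁/phi₂ = e^{c(Z₂−Z₁)} ⇒ c = ln(phi₁/phi₂)/(Z₂−Z₁)
c = ln(0.251/0.093) / (5.3 − 2) = ln(2.699) / 3.3 = 0.9929 / 3.3 = 0.3009 km⁻¹

0.301 km⁻¹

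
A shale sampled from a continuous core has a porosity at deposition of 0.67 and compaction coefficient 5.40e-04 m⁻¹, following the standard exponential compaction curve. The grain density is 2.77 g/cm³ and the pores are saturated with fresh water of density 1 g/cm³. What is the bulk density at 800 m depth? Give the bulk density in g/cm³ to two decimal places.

2.00 g/cm³

Working in km (1 km = 1000 m; k in km⁻¹ = k in m⁻¹ × 1000):
Porosity at depth: φ = 0.67·exp(−0.54×0.8) = 0.67×0.6492 = 0.4350
Bulk density: ρ_b = (1−φ)ρ_g + φ·ρ_f = 0.5650×2.77 + 0.4350×1
       = 1.565 + 0.435 = 2.000 g/cm³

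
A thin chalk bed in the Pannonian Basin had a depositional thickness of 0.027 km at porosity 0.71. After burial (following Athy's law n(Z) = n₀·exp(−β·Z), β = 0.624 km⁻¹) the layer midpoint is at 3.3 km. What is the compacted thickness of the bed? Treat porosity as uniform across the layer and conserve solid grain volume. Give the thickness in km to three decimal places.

0.009 km

Porosity at 3.3 km: n = 0.71·exp(−0.624×3.3) = 0.0906
Solid-volume conservation: h(1−n) = h₀(1−n₀) ⇒ h = h₀·(1−n₀)/(1−n)
h = 0.027 × (1 − 0.71)/(1 − 0.0906) = 0.027 × 0.3189 = 0.0086 km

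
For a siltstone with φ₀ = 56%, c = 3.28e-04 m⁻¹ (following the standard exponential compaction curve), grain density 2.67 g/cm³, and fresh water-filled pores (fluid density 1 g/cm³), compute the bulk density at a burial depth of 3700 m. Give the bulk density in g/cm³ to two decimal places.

2.39 g/cm³

Working in km (1 km = 1000 m; c in km⁻¹ = c in m⁻¹ × 1000):
Porosity at depth: φ = 0.56·exp(−0.328×3.7) = 0.56×0.2971 = 0.1664
Bulk density: ρ_b = (1−φ)ρ_g + φ·ρ_f = 0.8336×2.67 + 0.1664×1
       = 2.226 + 0.166 = 2.392 g/cm³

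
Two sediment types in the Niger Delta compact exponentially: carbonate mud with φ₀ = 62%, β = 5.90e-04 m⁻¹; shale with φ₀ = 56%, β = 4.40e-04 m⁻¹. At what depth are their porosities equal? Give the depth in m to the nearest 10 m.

Working in km (1 km = 1000 m; β in km⁻¹ = β in m⁻¹ × 1000):
Set φ₀ₐ e^(−βₐd) = φ₀ᵦ e^(−βᵦd) ⇒ ln(φ₀ₐ/φ₀ᵦ) = (βₐ − βᵦ)·d
d = ln(0.62/0.56) / (0.59 − 0.44) = 0.1018 / 0.15 = 0.679 km

680 m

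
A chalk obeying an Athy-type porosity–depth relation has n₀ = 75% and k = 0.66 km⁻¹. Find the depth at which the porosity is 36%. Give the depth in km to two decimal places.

Invert Athy's law: Z = ln(n₀/n) / k
Z = ln(0.75/0.36) / 0.66 = ln(2.083) / 0.66 = 0.7340 / 0.66 = 1.112 km

1.11 km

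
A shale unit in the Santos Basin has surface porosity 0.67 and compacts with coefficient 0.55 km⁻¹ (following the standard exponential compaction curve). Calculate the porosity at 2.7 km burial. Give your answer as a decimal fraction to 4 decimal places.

0.1518

n = n₀·exp(−β·Z) = 0.67 × exp(−0.55 × 2.7) = 0.67 × exp(−1.485)
  = 0.67 × 0.2265 = 0.1518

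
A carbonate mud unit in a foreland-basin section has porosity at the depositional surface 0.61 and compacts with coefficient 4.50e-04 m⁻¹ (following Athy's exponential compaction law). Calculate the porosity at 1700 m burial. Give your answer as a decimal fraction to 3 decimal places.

0.284

Working in km (1 km = 1000 m; β in km⁻¹ = β in m⁻¹ × 1000):
n = n₀·exp(−β·z) = 0.61 × exp(−0.45 × 1.7) = 0.61 × exp(−0.765)
  = 0.61 × 0.4653 = 0.2839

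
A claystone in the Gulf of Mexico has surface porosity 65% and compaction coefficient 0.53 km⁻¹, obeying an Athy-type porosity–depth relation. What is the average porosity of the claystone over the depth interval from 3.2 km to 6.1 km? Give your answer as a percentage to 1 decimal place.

6.1%

⟨φ⟩ = (1/(d₂−d₁)) ∫ φ₀ e^(−kd) dd = φ₀·(e^(−k·d₁) − e^(−k·d₂)) / (k·(d₂−d₁))
e^(−0.53×3.2) = 0.1834; e^(−0.53×6.1) = 0.0394
⟨φ⟩ = 0.65 × (0.1834 − 0.0394) / (0.53 × 2.9) = 0.65 × 0.0937 = 0.0609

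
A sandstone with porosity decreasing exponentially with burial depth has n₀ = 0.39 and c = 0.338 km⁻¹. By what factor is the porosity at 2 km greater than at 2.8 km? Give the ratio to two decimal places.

n(z₁)/n(z₂) = e^(−c·z₁)/e^(−c·z₂) = e^{c(z₂−z₁)}
= exp(0.338 × 0.8) = exp(0.2704) = 1.3105

1.31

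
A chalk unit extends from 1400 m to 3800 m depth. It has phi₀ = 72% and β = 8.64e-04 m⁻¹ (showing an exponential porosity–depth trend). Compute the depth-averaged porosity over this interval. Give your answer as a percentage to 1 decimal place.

Working in km (1 km = 1000 m; β in km⁻¹ = β in m⁻¹ × 1000):
⟨phi⟩ = (1/(d₂−d₁)) ∫ phi₀ e^(−βd) dd = phi₀·(e^(−β·d₁) − e^(−β·d₂)) / (β·(d₂−d₁))
e^(−0.864×1.4) = 0.2983; e^(−0.864×3.8) = 0.0375
⟨phi⟩ = 0.72 × (0.2983 − 0.0375) / (0.864 × 2.4) = 0.72 × 0.1258 = 0.0906

9.1%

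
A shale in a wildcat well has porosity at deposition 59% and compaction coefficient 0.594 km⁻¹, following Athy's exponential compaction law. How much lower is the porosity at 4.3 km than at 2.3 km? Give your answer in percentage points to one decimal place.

10.5 percentage points

phi(2.3) = 0.59·e^(−0.594×2.3) = 0.1505
phi(4.3) = 0.59·e^(−0.594×4.3) = 0.0459
Δphi = 0.1505 − 0.0459 = 0.1046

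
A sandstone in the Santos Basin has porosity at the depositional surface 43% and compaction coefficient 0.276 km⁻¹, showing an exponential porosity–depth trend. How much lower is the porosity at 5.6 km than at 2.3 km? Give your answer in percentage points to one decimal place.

13.6 percentage points

φ(2.3) = 0.43·e^(−0.276×2.3) = 0.2279
φ(5.6) = 0.43·e^(−0.276×5.6) = 0.0917
Δφ = 0.2279 − 0.0917 = 0.1362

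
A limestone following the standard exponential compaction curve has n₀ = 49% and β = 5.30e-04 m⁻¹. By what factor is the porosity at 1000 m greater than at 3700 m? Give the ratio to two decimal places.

Working in km (1 km = 1000 m; β in km⁻¹ = β in m⁻¹ × 1000):
n(d₁)/n(d₂) = e^(−β·d₁)/e^(−β·d₂) = e^{β(d₂−d₁)}
= exp(0.53 × 2.7) = exp(1.431) = 4.1829

4.18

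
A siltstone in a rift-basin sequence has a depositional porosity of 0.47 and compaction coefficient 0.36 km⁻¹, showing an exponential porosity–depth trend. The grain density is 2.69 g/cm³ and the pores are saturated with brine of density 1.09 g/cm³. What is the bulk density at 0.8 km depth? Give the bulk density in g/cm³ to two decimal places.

Porosity at depth: n = 0.47·exp(−0.36×0.8) = 0.47×0.7498 = 0.3524
Bulk density: ρ_b = (1−n)ρ_g + n·ρ_f = 0.6476×2.69 + 0.3524×1.09
       = 1.742 + 0.384 = 2.126 g/cm³

2.13 g/cm³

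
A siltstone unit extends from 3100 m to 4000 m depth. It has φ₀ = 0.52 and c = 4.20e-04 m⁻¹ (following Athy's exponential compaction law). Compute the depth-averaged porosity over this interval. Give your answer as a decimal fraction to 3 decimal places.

0.118

Working in km (1 km = 1000 m; c in km⁻¹ = c in m⁻¹ × 1000):
⟨φ⟩ = (1/(d₂−d₁)) ∫ φ₀ e^(−cd) dd = φ₀·(e^(−c·d₁) − e^(−c·d₂)) / (c·(d₂−d₁))
e^(−0.42×3.1) = 0.2720; e^(−0.42×4) = 0.1864
⟨φ⟩ = 0.52 × (0.2720 − 0.1864) / (0.42 × 0.9) = 0.52 × 0.2265 = 0.1178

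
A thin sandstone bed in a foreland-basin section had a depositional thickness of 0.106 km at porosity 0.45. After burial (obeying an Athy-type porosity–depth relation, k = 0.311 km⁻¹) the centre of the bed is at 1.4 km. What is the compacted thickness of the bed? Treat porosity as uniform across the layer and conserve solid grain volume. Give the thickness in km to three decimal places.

Porosity at 1.4 km: φ = 0.45·exp(−0.311×1.4) = 0.2912
Solid-volume conservation: h(1−φ) = h₀(1−φ₀) ⇒ h = h₀·(1−φ₀)/(1−φ)
h = 0.106 × (1 − 0.45)/(1 − 0.2912) = 0.106 × 0.7759 = 0.0822 km

0.082 km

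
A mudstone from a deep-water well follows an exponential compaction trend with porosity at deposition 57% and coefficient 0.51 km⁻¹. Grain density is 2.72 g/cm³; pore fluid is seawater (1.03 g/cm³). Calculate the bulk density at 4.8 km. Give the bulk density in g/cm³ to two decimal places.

Porosity at depth: phi = 0.57·exp(−0.51×4.8) = 0.57×0.0865 = 0.0493
Bulk density: ρ_b = (1−phi)ρ_g + phi·ρ_f = 0.9507×2.72 + 0.0493×1.03
       = 2.586 + 0.051 = 2.637 g/cm³

2.64 g/cm³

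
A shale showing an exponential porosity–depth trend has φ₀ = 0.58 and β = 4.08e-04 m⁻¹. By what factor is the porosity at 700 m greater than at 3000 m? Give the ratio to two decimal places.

Working in km (1 km = 1000 m; β in km⁻¹ = β in m⁻¹ × 1000):
φ(Z₁)/φ(Z₂) = e^(−β·Z₁)/e^(−β·Z₂) = e^{β(Z₂−Z₁)}
= exp(0.408 × 2.3) = exp(0.9384) = 2.5559

2.56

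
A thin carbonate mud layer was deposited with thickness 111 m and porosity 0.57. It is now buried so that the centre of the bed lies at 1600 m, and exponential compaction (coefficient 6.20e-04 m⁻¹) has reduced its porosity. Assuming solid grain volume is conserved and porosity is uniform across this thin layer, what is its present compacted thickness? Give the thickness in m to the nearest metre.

61 m

Working in km (1 km = 1000 m; k in km⁻¹ = k in m⁻¹ × 1000):
Porosity at 1.6 km: phi = 0.57·exp(−0.62×1.6) = 0.2114
Solid-volume conservation: h(1−phi) = h₀(1−phi₀) ⇒ h = h₀·(1−phi₀)/(1−phi)
h = 0.111 × (1 − 0.57)/(1 − 0.2114) = 0.111 × 0.5453 = 0.0605 km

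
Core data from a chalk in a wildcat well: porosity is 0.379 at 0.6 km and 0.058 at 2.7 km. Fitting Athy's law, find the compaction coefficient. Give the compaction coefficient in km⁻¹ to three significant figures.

Athy: n(d) = n₀ e^(−cd) ⇒ n₁/n₂ = e^{c(d₂−d₁)} ⇒ c = ln(n₁/n₂)/(d₂−d₁)
c = ln(0.379/0.058) / (2.7 − 0.6) = ln(6.534) / 2.1 = 1.8771 / 2.1 = 0.8939 km⁻¹

0.894 km⁻¹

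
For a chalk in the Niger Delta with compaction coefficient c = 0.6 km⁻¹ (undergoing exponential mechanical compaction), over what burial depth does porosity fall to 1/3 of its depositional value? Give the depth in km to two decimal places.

φ/φ₀ = 1/3 ⇒ exp(−c·Z) = 1/3 ⇒ Z = ln(3) / c
Z = 1.0986 / 0.6 = 1.831 km

1.83 km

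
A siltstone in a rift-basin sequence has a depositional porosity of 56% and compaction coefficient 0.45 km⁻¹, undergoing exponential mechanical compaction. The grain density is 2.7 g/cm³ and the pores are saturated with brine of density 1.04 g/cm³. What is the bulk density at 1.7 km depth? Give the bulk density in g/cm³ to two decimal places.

Porosity at depth: phi = 0.56·exp(−0.45×1.7) = 0.56×0.4653 = 0.2606
Bulk density: ρ_b = (1−phi)ρ_g + phi·ρ_f = 0.7394×2.7 + 0.2606×1.04
       = 1.996 + 0.271 = 2.267 g/cm³

2.27 g/cm³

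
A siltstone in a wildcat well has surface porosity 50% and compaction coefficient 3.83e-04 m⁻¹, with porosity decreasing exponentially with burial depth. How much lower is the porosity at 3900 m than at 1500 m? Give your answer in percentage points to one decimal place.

Working in km (1 km = 1000 m; k in km⁻¹ = k in m⁻¹ × 1000):
n(1.5) = 0.5·e^(−0.383×1.5) = 0.2815
n(3.9) = 0.5·e^(−0.383×3.9) = 0.1123
Δn = 0.2815 − 0.1123 = 0.1692

16.9 percentage points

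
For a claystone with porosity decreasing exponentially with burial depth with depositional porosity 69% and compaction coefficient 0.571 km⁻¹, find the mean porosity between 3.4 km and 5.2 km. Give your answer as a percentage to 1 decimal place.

⟨φ⟩ = (1/(Z₂−Z₁)) ∫ φ₀ e^(−cZ) dZ = φ₀·(e^(−c·Z₁) − e^(−c·Z₂)) / (c·(Z₂−Z₁))
e^(−0.571×3.4) = 0.1435; e^(−0.571×5.2) = 0.0513
⟨φ⟩ = 0.69 × (0.1435 − 0.0513) / (0.571 × 1.8) = 0.69 × 0.0897 = 0.0619

6.2%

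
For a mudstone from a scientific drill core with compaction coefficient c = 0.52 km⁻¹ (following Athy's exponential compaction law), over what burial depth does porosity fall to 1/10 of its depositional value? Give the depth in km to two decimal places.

φ/φ₀ = 1/10 ⇒ exp(−c·Z) = 1/10 ⇒ Z = ln(10) / c
Z = 2.3026 / 0.52 = 4.428 km

4.43 km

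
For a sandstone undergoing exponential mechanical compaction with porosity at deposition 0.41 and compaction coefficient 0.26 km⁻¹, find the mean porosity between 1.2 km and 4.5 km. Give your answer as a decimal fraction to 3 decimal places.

0.201

⟨φ⟩ = (1/(d₂−d₁)) ∫ φ₀ e^(−cd) dd = φ₀·(e^(−c·d₁) − e^(−c·d₂)) / (c·(d₂−d₁))
e^(−0.26×1.2) = 0.7320; e^(−0.26×4.5) = 0.3104
⟨φ⟩ = 0.41 × (0.7320 − 0.3104) / (0.26 × 3.3) = 0.41 × 0.4914 = 0.2015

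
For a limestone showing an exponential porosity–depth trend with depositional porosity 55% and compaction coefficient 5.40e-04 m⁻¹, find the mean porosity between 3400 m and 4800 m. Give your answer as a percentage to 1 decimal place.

6.2%

Working in km (1 km = 1000 m; k in km⁻¹ = k in m⁻¹ × 1000):
⟨n⟩ = (1/(z₂−z₁)) ∫ n₀ e^(−kz) dz = n₀·(e^(−k·z₁) − e^(−k·z₂)) / (k·(z₂−z₁))
e^(−0.54×3.4) = 0.1595; e^(−0.54×4.8) = 0.0749
⟨n⟩ = 0.55 × (0.1595 − 0.0749) / (0.54 × 1.4) = 0.55 × 0.1119 = 0.0615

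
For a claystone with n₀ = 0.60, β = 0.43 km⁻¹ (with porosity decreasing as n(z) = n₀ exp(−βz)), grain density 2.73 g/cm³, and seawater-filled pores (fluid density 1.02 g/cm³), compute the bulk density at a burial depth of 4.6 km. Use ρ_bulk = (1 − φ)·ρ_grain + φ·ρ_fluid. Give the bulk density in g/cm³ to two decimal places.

2.59 g/cm³

Porosity at depth: n = 0.6·exp(−0.43×4.6) = 0.6×0.1383 = 0.0830
Bulk density: ρ_b = (1−n)ρ_g + n·ρ_f = 0.9170×2.73 + 0.0830×1.02
       = 2.503 + 0.085 = 2.588 g/cm³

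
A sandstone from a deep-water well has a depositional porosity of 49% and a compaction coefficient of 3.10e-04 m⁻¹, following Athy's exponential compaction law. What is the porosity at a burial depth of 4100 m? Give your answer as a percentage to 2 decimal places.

Working in km (1 km = 1000 m; β in km⁻¹ = β in m⁻¹ × 1000):
φ = φ₀·exp(−β·Z) = 0.49 × exp(−0.31 × 4.1) = 0.49 × exp(−1.271)
  = 0.49 × 0.2806 = 0.1375

13.75%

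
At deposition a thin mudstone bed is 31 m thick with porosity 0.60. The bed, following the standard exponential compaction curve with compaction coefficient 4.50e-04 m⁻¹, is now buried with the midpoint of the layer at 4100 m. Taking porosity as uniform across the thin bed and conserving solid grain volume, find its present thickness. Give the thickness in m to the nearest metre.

Working in km (1 km = 1000 m; β in km⁻¹ = β in m⁻¹ × 1000):
Porosity at 4.1 km: φ = 0.6·exp(−0.45×4.1) = 0.0948
Solid-volume conservation: h(1−φ) = h₀(1−φ₀) ⇒ h = h₀·(1−φ₀)/(1−φ)
h = 0.031 × (1 − 0.6)/(1 − 0.0948) = 0.031 × 0.4419 = 0.0137 km

14 m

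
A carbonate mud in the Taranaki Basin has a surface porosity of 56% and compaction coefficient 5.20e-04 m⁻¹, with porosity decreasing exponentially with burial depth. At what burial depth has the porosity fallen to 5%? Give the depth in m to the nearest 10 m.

Working in km (1 km = 1000 m; β in km⁻¹ = β in m⁻¹ × 1000):
Invert Athy's law: d = ln(phi₀/phi) / β
d = ln(0.56/0.05) / 0.52 = ln(11.2) / 0.52 = 2.4159 / 0.52 = 4.646 km

4650 m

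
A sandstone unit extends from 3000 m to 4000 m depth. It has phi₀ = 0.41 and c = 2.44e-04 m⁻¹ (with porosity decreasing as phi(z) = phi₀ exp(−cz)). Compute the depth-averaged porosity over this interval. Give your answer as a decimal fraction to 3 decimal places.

0.175

Working in km (1 km = 1000 m; c in km⁻¹ = c in m⁻¹ × 1000):
⟨phi⟩ = (1/(z₂−z₁)) ∫ phi₀ e^(−cz) dz = phi₀·(e^(−c·z₁) − e^(−c·z₂)) / (c·(z₂−z₁))
e^(−0.244×3) = 0.4809; e^(−0.244×4) = 0.3768
⟨phi⟩ = 0.41 × (0.4809 − 0.3768) / (0.244 × 1) = 0.41 × 0.4268 = 0.1750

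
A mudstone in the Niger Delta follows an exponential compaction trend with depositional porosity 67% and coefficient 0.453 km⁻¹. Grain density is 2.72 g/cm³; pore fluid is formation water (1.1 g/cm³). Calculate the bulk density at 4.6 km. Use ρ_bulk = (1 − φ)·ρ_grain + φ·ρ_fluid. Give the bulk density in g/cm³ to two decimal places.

2.58 g/cm³

Porosity at depth: phi = 0.67·exp(−0.453×4.6) = 0.67×0.1245 = 0.0834
Bulk density: ρ_b = (1−phi)ρ_g + phi·ρ_f = 0.9166×2.72 + 0.0834×1.1
       = 2.493 + 0.092 = 2.585 g/cm³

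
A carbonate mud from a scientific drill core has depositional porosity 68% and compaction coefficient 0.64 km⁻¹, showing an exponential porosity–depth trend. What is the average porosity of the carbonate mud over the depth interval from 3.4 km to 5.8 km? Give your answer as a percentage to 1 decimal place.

3.9%

⟨phi⟩ = (1/(z₂−z₁)) ∫ phi₀ e^(−kz) dz = phi₀·(e^(−k·z₁) − e^(−k·z₂)) / (k·(z₂−z₁))
e^(−0.64×3.4) = 0.1135; e^(−0.64×5.8) = 0.0244
⟨phi⟩ = 0.68 × (0.1135 − 0.0244) / (0.64 × 2.4) = 0.68 × 0.0580 = 0.0394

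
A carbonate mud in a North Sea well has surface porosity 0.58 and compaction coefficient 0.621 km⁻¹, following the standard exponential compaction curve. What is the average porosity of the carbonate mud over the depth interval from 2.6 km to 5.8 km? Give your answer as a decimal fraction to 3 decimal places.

0.050

⟨n⟩ = (1/(d₂−d₁)) ∫ n₀ e^(−kd) dd = n₀·(e^(−k·d₁) − e^(−k·d₂)) / (k·(d₂−d₁))
e^(−0.621×2.6) = 0.1990; e^(−0.621×5.8) = 0.0273
⟨n⟩ = 0.58 × (0.1990 − 0.0273) / (0.621 × 3.2) = 0.58 × 0.0864 = 0.0501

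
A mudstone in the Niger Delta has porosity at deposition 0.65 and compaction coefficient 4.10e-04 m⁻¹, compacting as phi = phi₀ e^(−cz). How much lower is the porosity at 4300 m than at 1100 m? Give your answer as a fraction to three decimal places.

Working in km (1 km = 1000 m; c in km⁻¹ = c in m⁻¹ × 1000):
phi(1.1) = 0.65·e^(−0.41×1.1) = 0.4140
phi(4.3) = 0.65·e^(−0.41×4.3) = 0.1115
Δphi = 0.4140 − 0.1115 = 0.3025

0.303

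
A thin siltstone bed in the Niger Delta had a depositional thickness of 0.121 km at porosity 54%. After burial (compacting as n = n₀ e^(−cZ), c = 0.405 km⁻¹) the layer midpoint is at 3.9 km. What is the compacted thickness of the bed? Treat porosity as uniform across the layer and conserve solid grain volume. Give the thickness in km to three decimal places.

0.063 km

Porosity at 3.9 km: n = 0.54·exp(−0.405×3.9) = 0.1113
Solid-volume conservation: h(1−n) = h₀(1−n₀) ⇒ h = h₀·(1−n₀)/(1−n)
h = 0.121 × (1 − 0.54)/(1 − 0.1113) = 0.121 × 0.5176 = 0.0626 km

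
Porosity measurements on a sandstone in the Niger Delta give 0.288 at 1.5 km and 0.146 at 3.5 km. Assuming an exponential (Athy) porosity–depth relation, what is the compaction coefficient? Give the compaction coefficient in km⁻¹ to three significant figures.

0.340 km⁻¹

Athy: n(d) = n₀ e^(−βd) ⇒ n₁/n₂ = e^{β(d₂−d₁)} ⇒ β = ln(n₁/n₂)/(d₂−d₁)
β = ln(0.288/0.146) / (3.5 − 1.5) = ln(1.973) / 2 = 0.6794 / 2 = 0.3397 km⁻¹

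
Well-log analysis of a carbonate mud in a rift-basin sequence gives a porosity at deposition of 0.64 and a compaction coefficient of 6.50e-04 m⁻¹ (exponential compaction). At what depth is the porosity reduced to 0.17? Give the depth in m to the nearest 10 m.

2040 m

Working in km (1 km = 1000 m; β in km⁻¹ = β in m⁻¹ × 1000):
Invert Athy's law: z = ln(phi₀/phi) / β
z = ln(0.64/0.17) / 0.65 = ln(3.765) / 0.65 = 1.3257 / 0.65 = 2.039 km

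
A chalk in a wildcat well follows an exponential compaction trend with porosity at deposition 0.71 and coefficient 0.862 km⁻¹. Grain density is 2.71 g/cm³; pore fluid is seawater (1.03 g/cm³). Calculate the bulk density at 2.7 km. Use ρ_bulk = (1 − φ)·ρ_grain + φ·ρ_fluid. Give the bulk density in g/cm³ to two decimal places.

2.59 g/cm³

Porosity at depth: φ = 0.71·exp(−0.862×2.7) = 0.71×0.0975 = 0.0693
Bulk density: ρ_b = (1−φ)ρ_g + φ·ρ_f = 0.9307×2.71 + 0.0693×1.03
       = 2.522 + 0.071 = 2.594 g/cm³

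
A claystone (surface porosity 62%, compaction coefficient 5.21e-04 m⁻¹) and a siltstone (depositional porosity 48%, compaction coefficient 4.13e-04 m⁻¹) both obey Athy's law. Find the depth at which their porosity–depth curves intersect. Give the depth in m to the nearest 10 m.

Working in km (1 km = 1000 m; c in km⁻¹ = c in m⁻¹ × 1000):
Set phi₀ₐ e^(−cₐd) = phi₀ᵦ e^(−cᵦd) ⇒ ln(phi₀ₐ/phi₀ᵦ) = (cₐ − cᵦ)·d
d = ln(0.62/0.48) / (0.521 − 0.413) = 0.2559 / 0.108 = 2.370 km

2370 m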